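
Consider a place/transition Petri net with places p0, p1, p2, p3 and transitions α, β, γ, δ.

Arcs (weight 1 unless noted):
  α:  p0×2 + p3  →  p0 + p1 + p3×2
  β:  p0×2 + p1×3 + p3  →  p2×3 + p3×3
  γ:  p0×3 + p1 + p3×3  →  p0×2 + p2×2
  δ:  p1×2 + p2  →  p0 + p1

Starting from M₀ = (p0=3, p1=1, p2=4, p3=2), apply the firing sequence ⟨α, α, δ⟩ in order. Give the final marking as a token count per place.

step 1: fire α:  (p0=3, p1=1, p2=4, p3=2) → (p0=2, p1=2, p2=4, p3=3)
step 2: fire α:  (p0=2, p1=2, p2=4, p3=3) → (p0=1, p1=3, p2=4, p3=4)
step 3: fire δ:  (p0=1, p1=3, p2=4, p3=4) → (p0=2, p1=2, p2=3, p3=4)

(p0=2, p1=2, p2=3, p3=4)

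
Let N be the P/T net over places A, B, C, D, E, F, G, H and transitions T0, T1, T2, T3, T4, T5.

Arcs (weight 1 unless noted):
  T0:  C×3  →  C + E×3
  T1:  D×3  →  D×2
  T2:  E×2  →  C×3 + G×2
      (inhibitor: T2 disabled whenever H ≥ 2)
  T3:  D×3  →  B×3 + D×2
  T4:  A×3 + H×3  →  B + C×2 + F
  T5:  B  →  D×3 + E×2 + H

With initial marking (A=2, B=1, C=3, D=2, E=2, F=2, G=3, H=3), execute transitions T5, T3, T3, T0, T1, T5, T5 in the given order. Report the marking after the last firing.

step 1: fire T5:  (A=2, B=1, C=3, D=2, E=2, F=2, G=3, H=3) → (A=2, B=0, C=3, D=5, E=4, F=2, G=3, H=4)
step 2: fire T3:  (A=2, B=0, C=3, D=5, E=4, F=2, G=3, H=4) → (A=2, B=3, C=3, D=4, E=4, F=2, G=3, H=4)
step 3: fire T3:  (A=2, B=3, C=3, D=4, E=4, F=2, G=3, H=4) → (A=2, B=6, C=3, D=3, E=4, F=2, G=3, H=4)
step 4: fire T0:  (A=2, B=6, C=3, D=3, E=4, F=2, G=3, H=4) → (A=2, B=6, C=1, D=3, E=7, F=2, G=3, H=4)
step 5: fire T1:  (A=2, B=6, C=1, D=3, E=7, F=2, G=3, H=4) → (A=2, B=6, C=1, D=2, E=7, F=2, G=3, H=4)
step 6: fire T5:  (A=2, B=6, C=1, D=2, E=7, F=2, G=3, H=4) → (A=2, B=5, C=1, D=5, E=9, F=2, G=3, H=5)
step 7: fire T5:  (A=2, B=5, C=1, D=5, E=9, F=2, G=3, H=5) → (A=2, B=4, C=1, D=8, E=11, F=2, G=3, H=6)

(A=2, B=4, C=1, D=8, E=11, F=2, G=3, H=6)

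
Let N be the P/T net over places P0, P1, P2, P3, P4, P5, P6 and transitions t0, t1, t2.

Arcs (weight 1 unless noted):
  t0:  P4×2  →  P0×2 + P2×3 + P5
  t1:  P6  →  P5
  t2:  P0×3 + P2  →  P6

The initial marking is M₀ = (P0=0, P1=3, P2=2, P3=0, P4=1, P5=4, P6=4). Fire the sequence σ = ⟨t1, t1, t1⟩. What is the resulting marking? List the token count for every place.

(P0=0, P1=3, P2=2, P3=0, P4=1, P5=7, P6=1)

step 1: fire t1:  (P0=0, P1=3, P2=2, P3=0, P4=1, P5=4, P6=4) → (P0=0, P1=3, P2=2, P3=0, P4=1, P5=5, P6=3)
step 2: fire t1:  (P0=0, P1=3, P2=2, P3=0, P4=1, P5=5, P6=3) → (P0=0, P1=3, P2=2, P3=0, P4=1, P5=6, P6=2)
step 3: fire t1:  (P0=0, P1=3, P2=2, P3=0, P4=1, P5=6, P6=2) → (P0=0, P1=3, P2=2, P3=0, P4=1, P5=7, P6=1)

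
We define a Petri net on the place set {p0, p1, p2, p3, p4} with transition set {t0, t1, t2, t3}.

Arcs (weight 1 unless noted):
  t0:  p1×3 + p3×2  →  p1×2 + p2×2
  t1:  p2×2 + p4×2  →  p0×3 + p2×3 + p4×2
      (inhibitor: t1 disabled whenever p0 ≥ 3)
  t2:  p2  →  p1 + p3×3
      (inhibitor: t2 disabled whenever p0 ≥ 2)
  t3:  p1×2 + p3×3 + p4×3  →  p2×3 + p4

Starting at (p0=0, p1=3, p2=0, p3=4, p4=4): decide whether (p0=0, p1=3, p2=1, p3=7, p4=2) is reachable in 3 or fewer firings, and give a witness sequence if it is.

YES — reachable via ⟨t3, t2, t2⟩ (3 firings)

step 1: fire t3:  (p0=0, p1=3, p2=0, p3=4, p4=4) → (p0=0, p1=1, p2=3, p3=1, p4=2)
step 2: fire t2:  (p0=0, p1=1, p2=3, p3=1, p4=2) → (p0=0, p1=2, p2=2, p3=4, p4=2)
step 3: fire t2:  (p0=0, p1=2, p2=2, p3=4, p4=2) → (p0=0, p1=3, p2=1, p3=7, p4=2)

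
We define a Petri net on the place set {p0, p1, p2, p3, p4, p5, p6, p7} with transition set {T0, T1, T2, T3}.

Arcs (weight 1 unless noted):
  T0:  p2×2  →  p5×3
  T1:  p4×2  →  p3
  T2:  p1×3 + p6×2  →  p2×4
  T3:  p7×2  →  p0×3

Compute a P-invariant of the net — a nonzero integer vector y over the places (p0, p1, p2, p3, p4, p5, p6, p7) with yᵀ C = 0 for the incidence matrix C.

Incidence matrix C (rows=places, cols=transitions):
       T0   T1   T2   T3
   p0   0    0    0    3
   p1   0    0   -3    0
   p2  -2    0    4    0
   p3   0    1    0    0
   p4   0   -2    0    0
   p5   3    0    0    0
   p6   0    0   -2    0
   p7   0    0    0   -2

Candidate y = [0, 0, 0, 2, 1, 0, 0, 0]; check y·C column-wise:
  col T0: 0·-2 + 2·0 + 1·0 + 0·3 = 0
  col T1: 2·1 + 1·-2 = 0
  col T2: 0·-3 + 0·4 + 2·0 + 1·0 + 0·-2 = 0
  col T3: 0·3 + 2·0 + 1·0 + 0·-2 = 0

y = (p0:0, p1:0, p2:0, p3:2, p4:1, p5:0, p6:0, p7:0)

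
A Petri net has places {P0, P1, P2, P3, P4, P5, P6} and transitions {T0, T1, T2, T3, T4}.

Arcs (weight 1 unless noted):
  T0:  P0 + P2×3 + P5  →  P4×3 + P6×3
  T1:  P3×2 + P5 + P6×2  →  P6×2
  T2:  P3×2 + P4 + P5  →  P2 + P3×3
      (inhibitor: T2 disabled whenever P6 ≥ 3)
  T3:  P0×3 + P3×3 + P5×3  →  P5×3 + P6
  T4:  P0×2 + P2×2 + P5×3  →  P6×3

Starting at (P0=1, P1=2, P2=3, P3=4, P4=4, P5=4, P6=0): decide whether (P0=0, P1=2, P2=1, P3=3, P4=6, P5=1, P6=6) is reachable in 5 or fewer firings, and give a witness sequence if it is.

NO — not reachable within 5 firings

depth 0: 1 marking
depth 1: 3 markings reached so far
depth 2: 6 markings reached so far
depth 3: 10 markings reached so far
depth 4: 14 markings reached so far
depth 5: 14 markings reached so far
(frontier empty at depth 5; search complete)
target is not among the 14 markings reachable within 5 steps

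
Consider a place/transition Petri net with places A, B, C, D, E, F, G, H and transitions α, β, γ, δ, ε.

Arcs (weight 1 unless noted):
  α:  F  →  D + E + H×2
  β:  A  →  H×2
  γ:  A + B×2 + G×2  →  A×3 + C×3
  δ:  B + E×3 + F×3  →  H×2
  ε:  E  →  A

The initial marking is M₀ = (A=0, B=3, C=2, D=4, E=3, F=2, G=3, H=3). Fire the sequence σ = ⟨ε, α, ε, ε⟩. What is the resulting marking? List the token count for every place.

step 1: fire ε:  (A=0, B=3, C=2, D=4, E=3, F=2, G=3, H=3) → (A=1, B=3, C=2, D=4, E=2, F=2, G=3, H=3)
step 2: fire α:  (A=1, B=3, C=2, D=4, E=2, F=2, G=3, H=3) → (A=1, B=3, C=2, D=5, E=3, F=1, G=3, H=5)
step 3: fire ε:  (A=1, B=3, C=2, D=5, E=3, F=1, G=3, H=5) → (A=2, B=3, C=2, D=5, E=2, F=1, G=3, H=5)
step 4: fire ε:  (A=2, B=3, C=2, D=5, E=2, F=1, G=3, H=5) → (A=3, B=3, C=2, D=5, E=1, F=1, G=3, H=5)

(A=3, B=3, C=2, D=5, E=1, F=1, G=3, H=5)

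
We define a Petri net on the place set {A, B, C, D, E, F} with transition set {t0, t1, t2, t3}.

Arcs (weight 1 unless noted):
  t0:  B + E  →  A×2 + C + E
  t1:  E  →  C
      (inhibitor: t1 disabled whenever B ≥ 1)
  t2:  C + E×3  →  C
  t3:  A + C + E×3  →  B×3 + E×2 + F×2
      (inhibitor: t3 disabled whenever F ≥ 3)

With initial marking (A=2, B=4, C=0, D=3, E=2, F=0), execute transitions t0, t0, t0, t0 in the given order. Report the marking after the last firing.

step 1: fire t0:  (A=2, B=4, C=0, D=3, E=2, F=0) → (A=4, B=3, C=1, D=3, E=2, F=0)
step 2: fire t0:  (A=4, B=3, C=1, D=3, E=2, F=0) → (A=6, B=2, C=2, D=3, E=2, F=0)
step 3: fire t0:  (A=6, B=2, C=2, D=3, E=2, F=0) → (A=8, B=1, C=3, D=3, E=2, F=0)
step 4: fire t0:  (A=8, B=1, C=3, D=3, E=2, F=0) → (A=10, B=0, C=4, D=3, E=2, F=0)

(A=10, B=0, C=4, D=3, E=2, F=0)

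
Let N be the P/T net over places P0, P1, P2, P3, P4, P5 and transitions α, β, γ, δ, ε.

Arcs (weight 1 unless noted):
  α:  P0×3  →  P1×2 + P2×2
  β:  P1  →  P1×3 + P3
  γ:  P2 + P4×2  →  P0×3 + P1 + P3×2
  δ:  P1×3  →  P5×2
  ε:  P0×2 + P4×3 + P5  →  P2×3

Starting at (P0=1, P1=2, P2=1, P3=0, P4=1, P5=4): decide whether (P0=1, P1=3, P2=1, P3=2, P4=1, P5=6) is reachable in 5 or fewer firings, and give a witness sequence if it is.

YES — reachable via ⟨β, β, δ⟩ (3 firings)

step 1: fire β:  (P0=1, P1=2, P2=1, P3=0, P4=1, P5=4) → (P0=1, P1=4, P2=1, P3=1, P4=1, P5=4)
step 2: fire β:  (P0=1, P1=4, P2=1, P3=1, P4=1, P5=4) → (P0=1, P1=6, P2=1, P3=2, P4=1, P5=4)
step 3: fire δ:  (P0=1, P1=6, P2=1, P3=2, P4=1, P5=4) → (P0=1, P1=3, P2=1, P3=2, P4=1, P5=6)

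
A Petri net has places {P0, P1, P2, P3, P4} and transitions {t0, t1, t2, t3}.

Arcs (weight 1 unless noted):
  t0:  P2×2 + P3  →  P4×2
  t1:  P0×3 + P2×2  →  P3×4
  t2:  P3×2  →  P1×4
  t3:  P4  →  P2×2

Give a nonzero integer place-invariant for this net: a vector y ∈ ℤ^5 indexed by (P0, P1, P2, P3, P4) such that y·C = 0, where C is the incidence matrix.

Incidence matrix C (rows=places, cols=transitions):
       t0   t1   t2   t3
   P0   0   -3    0    0
   P1   0    0    4    0
   P2  -2   -2    0    2
   P3  -1    4   -2    0
   P4   2    0    0   -1

Candidate y = [2, 1, 1, 2, 2]; check y·C column-wise:
  col t0: 2·0 + 1·0 + 1·-2 + 2·-1 + 2·2 = 0
  col t1: 2·-3 + 1·0 + 1·-2 + 2·4 + 2·0 = 0
  col t2: 2·0 + 1·4 + 1·0 + 2·-2 + 2·0 = 0
  col t3: 2·0 + 1·0 + 1·2 + 2·0 + 2·-1 = 0

y = (P0:2, P1:1, P2:1, P3:2, P4:2)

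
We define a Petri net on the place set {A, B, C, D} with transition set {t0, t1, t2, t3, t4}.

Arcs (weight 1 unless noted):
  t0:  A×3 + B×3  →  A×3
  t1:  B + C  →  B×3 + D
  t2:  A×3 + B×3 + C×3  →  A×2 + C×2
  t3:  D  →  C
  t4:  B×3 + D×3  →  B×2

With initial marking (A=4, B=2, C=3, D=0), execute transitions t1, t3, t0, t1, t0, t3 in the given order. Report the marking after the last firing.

(A=4, B=0, C=3, D=0)

step 1: fire t1:  (A=4, B=2, C=3, D=0) → (A=4, B=4, C=2, D=1)
step 2: fire t3:  (A=4, B=4, C=2, D=1) → (A=4, B=4, C=3, D=0)
step 3: fire t0:  (A=4, B=4, C=3, D=0) → (A=4, B=1, C=3, D=0)
step 4: fire t1:  (A=4, B=1, C=3, D=0) → (A=4, B=3, C=2, D=1)
step 5: fire t0:  (A=4, B=3, C=2, D=1) → (A=4, B=0, C=2, D=1)
step 6: fire t3:  (A=4, B=0, C=2, D=1) → (A=4, B=0, C=3, D=0)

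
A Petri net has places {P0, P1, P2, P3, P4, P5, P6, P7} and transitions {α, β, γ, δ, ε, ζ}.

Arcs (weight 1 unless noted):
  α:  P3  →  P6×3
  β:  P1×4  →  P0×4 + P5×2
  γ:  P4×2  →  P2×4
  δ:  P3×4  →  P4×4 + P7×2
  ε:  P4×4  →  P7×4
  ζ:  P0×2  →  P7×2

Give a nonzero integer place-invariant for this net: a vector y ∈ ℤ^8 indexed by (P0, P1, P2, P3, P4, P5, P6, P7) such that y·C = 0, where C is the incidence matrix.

y = (P0:0, P1:1, P2:0, P3:0, P4:0, P5:2, P6:0, P7:0)

Incidence matrix C (rows=places, cols=transitions):
        α    β    γ    δ    ε    ζ
   P0   0    4    0    0    0   -2
   P1   0   -4    0    0    0    0
   P2   0    0    4    0    0    0
   P3  -1    0    0   -4    0    0
   P4   0    0   -2    4   -4    0
   P5   0    2    0    0    0    0
   P6   3    0    0    0    0    0
   P7   0    0    0    2    4    2

Candidate y = [0, 1, 0, 0, 0, 2, 0, 0]; check y·C column-wise:
  col α: 1·0 + 0·-1 + 2·0 + 0·3 = 0
  col β: 0·4 + 1·-4 + 2·2 = 0
  col γ: 1·0 + 0·4 + 0·-2 + 2·0 = 0
  col δ: 1·0 + 0·-4 + 0·4 + 2·0 + 0·2 = 0
  col ε: 1·0 + 0·-4 + 2·0 + 0·4 = 0
  col ζ: 0·-2 + 1·0 + 2·0 + 0·2 = 0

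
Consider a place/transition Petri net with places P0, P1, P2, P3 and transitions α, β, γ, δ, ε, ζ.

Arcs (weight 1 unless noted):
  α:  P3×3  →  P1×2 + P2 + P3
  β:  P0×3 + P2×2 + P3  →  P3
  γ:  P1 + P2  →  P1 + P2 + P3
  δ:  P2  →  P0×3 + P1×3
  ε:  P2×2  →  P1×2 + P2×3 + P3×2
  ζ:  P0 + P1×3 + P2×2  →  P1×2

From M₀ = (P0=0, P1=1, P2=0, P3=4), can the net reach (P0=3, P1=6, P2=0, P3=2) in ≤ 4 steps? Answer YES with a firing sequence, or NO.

step 1: fire α:  (P0=0, P1=1, P2=0, P3=4) → (P0=0, P1=3, P2=1, P3=2)
step 2: fire δ:  (P0=0, P1=3, P2=1, P3=2) → (P0=3, P1=6, P2=0, P3=2)

YES — reachable via ⟨α, δ⟩ (2 firings)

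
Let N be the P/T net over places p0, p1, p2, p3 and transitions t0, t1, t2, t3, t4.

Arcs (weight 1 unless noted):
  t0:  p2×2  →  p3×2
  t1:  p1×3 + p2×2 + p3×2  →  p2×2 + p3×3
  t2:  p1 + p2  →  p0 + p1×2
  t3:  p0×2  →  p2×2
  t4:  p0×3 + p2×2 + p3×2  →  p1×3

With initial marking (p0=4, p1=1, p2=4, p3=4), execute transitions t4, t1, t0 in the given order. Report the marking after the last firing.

step 1: fire t4:  (p0=4, p1=1, p2=4, p3=4) → (p0=1, p1=4, p2=2, p3=2)
step 2: fire t1:  (p0=1, p1=4, p2=2, p3=2) → (p0=1, p1=1, p2=2, p3=3)
step 3: fire t0:  (p0=1, p1=1, p2=2, p3=3) → (p0=1, p1=1, p2=0, p3=5)

(p0=1, p1=1, p2=0, p3=5)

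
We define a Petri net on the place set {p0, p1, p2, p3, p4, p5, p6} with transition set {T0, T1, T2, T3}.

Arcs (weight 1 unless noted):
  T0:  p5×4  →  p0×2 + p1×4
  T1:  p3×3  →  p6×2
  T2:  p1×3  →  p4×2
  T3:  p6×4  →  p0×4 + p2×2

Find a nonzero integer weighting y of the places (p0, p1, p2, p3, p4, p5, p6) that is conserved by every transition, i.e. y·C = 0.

Incidence matrix C (rows=places, cols=transitions):
       T0   T1   T2   T3
   p0   2    0    0    4
   p1   4    0   -3    0
   p2   0    0    0    2
   p3   0   -3    0    0
   p4   0    0    2    0
   p5  -4    0    0    0
   p6   0    2    0   -4

Candidate y = [4, -2, -8, 0, -3, 0, 0]; check y·C column-wise:
  col T0: 4·2 + -2·4 + -8·0 + -3·0 + 0·-4 = 0
  col T1: 4·0 + -2·0 + -8·0 + 0·-3 + -3·0 + 0·2 = 0
  col T2: 4·0 + -2·-3 + -8·0 + -3·2 = 0
  col T3: 4·4 + -2·0 + -8·2 + -3·0 + 0·-4 = 0

y = (p0:4, p1:-2, p2:-8, p3:0, p4:-3, p5:0, p6:0)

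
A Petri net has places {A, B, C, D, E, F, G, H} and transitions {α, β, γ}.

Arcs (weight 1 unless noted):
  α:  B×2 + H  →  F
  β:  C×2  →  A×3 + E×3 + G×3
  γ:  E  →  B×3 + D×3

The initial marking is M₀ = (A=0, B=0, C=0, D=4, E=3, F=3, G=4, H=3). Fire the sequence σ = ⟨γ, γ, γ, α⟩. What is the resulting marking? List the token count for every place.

(A=0, B=7, C=0, D=13, E=0, F=4, G=4, H=2)

step 1: fire γ:  (A=0, B=0, C=0, D=4, E=3, F=3, G=4, H=3) → (A=0, B=3, C=0, D=7, E=2, F=3, G=4, H=3)
step 2: fire γ:  (A=0, B=3, C=0, D=7, E=2, F=3, G=4, H=3) → (A=0, B=6, C=0, D=10, E=1, F=3, G=4, H=3)
step 3: fire γ:  (A=0, B=6, C=0, D=10, E=1, F=3, G=4, H=3) → (A=0, B=9, C=0, D=13, E=0, F=3, G=4, H=3)
step 4: fire α:  (A=0, B=9, C=0, D=13, E=0, F=3, G=4, H=3) → (A=0, B=7, C=0, D=13, E=0, F=4, G=4, H=2)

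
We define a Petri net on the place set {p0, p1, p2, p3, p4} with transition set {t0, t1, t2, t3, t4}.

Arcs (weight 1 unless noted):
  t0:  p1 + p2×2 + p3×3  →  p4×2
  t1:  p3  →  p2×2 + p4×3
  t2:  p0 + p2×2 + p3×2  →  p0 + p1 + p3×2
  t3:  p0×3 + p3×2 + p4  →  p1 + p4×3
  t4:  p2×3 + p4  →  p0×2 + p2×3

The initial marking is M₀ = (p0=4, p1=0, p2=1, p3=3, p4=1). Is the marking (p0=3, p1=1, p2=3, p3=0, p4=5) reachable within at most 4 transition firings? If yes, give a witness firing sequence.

YES — reachable via ⟨t1, t3, t4⟩ (3 firings)

step 1: fire t1:  (p0=4, p1=0, p2=1, p3=3, p4=1) → (p0=4, p1=0, p2=3, p3=2, p4=4)
step 2: fire t3:  (p0=4, p1=0, p2=3, p3=2, p4=4) → (p0=1, p1=1, p2=3, p3=0, p4=6)
step 3: fire t4:  (p0=1, p1=1, p2=3, p3=0, p4=6) → (p0=3, p1=1, p2=3, p3=0, p4=5)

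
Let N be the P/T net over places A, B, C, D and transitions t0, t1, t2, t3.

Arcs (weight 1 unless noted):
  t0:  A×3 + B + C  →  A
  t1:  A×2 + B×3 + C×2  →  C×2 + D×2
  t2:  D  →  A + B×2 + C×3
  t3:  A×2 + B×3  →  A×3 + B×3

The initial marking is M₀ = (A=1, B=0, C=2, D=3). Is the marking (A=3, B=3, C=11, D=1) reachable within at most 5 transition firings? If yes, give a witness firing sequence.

depth 0: 1 marking
depth 1: 2 markings reached so far
depth 2: 3 markings reached so far
depth 3: 7 markings reached so far
depth 4: 13 markings reached so far
depth 5: 23 markings reached so far
target is not among the 23 markings reachable within 5 steps

NO — not reachable within 5 firings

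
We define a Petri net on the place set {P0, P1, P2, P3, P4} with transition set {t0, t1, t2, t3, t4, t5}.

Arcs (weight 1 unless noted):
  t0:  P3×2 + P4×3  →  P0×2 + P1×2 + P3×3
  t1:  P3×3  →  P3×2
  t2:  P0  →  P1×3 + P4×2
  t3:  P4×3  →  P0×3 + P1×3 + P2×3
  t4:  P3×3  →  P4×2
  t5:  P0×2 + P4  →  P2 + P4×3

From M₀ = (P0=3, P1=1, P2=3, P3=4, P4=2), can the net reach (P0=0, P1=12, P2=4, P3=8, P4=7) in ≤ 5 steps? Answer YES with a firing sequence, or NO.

depth 0: 1 marking
depth 1: 5 markings reached so far
depth 2: 18 markings reached so far
depth 3: 42 markings reached so far
depth 4: 90 markings reached so far
depth 5: 164 markings reached so far
target is not among the 164 markings reachable within 5 steps

NO — not reachable within 5 firings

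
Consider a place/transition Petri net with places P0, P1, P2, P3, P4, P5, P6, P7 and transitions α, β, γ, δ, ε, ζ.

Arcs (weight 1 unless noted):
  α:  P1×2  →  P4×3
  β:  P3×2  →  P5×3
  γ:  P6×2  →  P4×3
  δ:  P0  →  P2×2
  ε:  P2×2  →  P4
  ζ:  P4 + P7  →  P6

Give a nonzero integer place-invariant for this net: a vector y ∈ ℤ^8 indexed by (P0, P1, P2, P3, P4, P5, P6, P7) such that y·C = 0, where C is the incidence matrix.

y = (P0:0, P1:0, P2:0, P3:3, P4:0, P5:2, P6:0, P7:0)

Incidence matrix C (rows=places, cols=transitions):
        α    β    γ    δ    ε    ζ
   P0   0    0    0   -1    0    0
   P1  -2    0    0    0    0    0
   P2   0    0    0    2   -2    0
   P3   0   -2    0    0    0    0
   P4   3    0    3    0    1   -1
   P5   0    3    0    0    0    0
   P6   0    0   -2    0    0    1
   P7   0    0    0    0    0   -1

Candidate y = [0, 0, 0, 3, 0, 2, 0, 0]; check y·C column-wise:
  col α: 0·-2 + 3·0 + 0·3 + 2·0 = 0
  col β: 3·-2 + 2·3 = 0
  col γ: 3·0 + 0·3 + 2·0 + 0·-2 = 0
  col δ: 0·-1 + 0·2 + 3·0 + 2·0 = 0
  col ε: 0·-2 + 3·0 + 0·1 + 2·0 = 0
  col ζ: 3·0 + 0·-1 + 2·0 + 0·1 + 0·-1 = 0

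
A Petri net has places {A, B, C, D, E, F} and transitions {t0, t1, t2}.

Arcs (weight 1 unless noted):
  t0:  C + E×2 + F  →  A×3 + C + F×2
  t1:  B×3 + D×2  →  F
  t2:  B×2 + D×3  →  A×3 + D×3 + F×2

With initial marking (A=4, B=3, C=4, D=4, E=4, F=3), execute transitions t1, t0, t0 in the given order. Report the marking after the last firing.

(A=10, B=0, C=4, D=2, E=0, F=6)

step 1: fire t1:  (A=4, B=3, C=4, D=4, E=4, F=3) → (A=4, B=0, C=4, D=2, E=4, F=4)
step 2: fire t0:  (A=4, B=0, C=4, D=2, E=4, F=4) → (A=7, B=0, C=4, D=2, E=2, F=5)
step 3: fire t0:  (A=7, B=0, C=4, D=2, E=2, F=5) → (A=10, B=0, C=4, D=2, E=0, F=6)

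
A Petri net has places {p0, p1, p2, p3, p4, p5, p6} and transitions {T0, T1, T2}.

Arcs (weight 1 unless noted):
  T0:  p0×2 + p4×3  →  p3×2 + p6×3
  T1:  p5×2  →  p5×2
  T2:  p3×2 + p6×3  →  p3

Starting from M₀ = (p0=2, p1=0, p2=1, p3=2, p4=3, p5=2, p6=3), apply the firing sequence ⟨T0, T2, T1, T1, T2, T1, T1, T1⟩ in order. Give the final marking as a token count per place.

step 1: fire T0:  (p0=2, p1=0, p2=1, p3=2, p4=3, p5=2, p6=3) → (p0=0, p1=0, p2=1, p3=4, p4=0, p5=2, p6=6)
step 2: fire T2:  (p0=0, p1=0, p2=1, p3=4, p4=0, p5=2, p6=6) → (p0=0, p1=0, p2=1, p3=3, p4=0, p5=2, p6=3)
step 3: fire T1:  (p0=0, p1=0, p2=1, p3=3, p4=0, p5=2, p6=3) → (p0=0, p1=0, p2=1, p3=3, p4=0, p5=2, p6=3)
step 4: fire T1:  (p0=0, p1=0, p2=1, p3=3, p4=0, p5=2, p6=3) → (p0=0, p1=0, p2=1, p3=3, p4=0, p5=2, p6=3)
step 5: fire T2:  (p0=0, p1=0, p2=1, p3=3, p4=0, p5=2, p6=3) → (p0=0, p1=0, p2=1, p3=2, p4=0, p5=2, p6=0)
step 6: fire T1:  (p0=0, p1=0, p2=1, p3=2, p4=0, p5=2, p6=0) → (p0=0, p1=0, p2=1, p3=2, p4=0, p5=2, p6=0)
step 7: fire T1:  (p0=0, p1=0, p2=1, p3=2, p4=0, p5=2, p6=0) → (p0=0, p1=0, p2=1, p3=2, p4=0, p5=2, p6=0)
step 8: fire T1:  (p0=0, p1=0, p2=1, p3=2, p4=0, p5=2, p6=0) → (p0=0, p1=0, p2=1, p3=2, p4=0, p5=2, p6=0)

(p0=0, p1=0, p2=1, p3=2, p4=0, p5=2, p6=0)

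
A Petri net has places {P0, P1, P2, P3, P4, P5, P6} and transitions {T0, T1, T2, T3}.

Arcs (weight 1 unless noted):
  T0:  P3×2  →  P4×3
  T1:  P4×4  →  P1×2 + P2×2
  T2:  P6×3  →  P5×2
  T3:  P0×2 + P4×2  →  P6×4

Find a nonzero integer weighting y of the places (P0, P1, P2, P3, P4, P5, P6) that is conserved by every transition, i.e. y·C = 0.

y = (P0:0, P1:1, P2:-1, P3:0, P4:0, P5:0, P6:0)

Incidence matrix C (rows=places, cols=transitions):
       T0   T1   T2   T3
   P0   0    0    0   -2
   P1   0    2    0    0
   P2   0    2    0    0
   P3  -2    0    0    0
   P4   3   -4    0   -2
   P5   0    0    2    0
   P6   0    0   -3    4

Candidate y = [0, 1, -1, 0, 0, 0, 0]; check y·C column-wise:
  col T0: 1·0 + -1·0 + 0·-2 + 0·3 = 0
  col T1: 1·2 + -1·2 + 0·-4 = 0
  col T2: 1·0 + -1·0 + 0·2 + 0·-3 = 0
  col T3: 0·-2 + 1·0 + -1·0 + 0·-2 + 0·4 = 0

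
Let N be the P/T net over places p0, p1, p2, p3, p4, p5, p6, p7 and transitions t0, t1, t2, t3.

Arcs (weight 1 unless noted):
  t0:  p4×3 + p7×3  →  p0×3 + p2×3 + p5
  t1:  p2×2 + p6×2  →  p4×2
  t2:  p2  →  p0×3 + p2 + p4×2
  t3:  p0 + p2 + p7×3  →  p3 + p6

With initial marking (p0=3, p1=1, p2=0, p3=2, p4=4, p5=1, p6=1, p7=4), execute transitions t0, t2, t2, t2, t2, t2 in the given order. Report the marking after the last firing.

step 1: fire t0:  (p0=3, p1=1, p2=0, p3=2, p4=4, p5=1, p6=1, p7=4) → (p0=6, p1=1, p2=3, p3=2, p4=1, p5=2, p6=1, p7=1)
step 2: fire t2:  (p0=6, p1=1, p2=3, p3=2, p4=1, p5=2, p6=1, p7=1) → (p0=9, p1=1, p2=3, p3=2, p4=3, p5=2, p6=1, p7=1)
step 3: fire t2:  (p0=9, p1=1, p2=3, p3=2, p4=3, p5=2, p6=1, p7=1) → (p0=12, p1=1, p2=3, p3=2, p4=5, p5=2, p6=1, p7=1)
step 4: fire t2:  (p0=12, p1=1, p2=3, p3=2, p4=5, p5=2, p6=1, p7=1) → (p0=15, p1=1, p2=3, p3=2, p4=7, p5=2, p6=1, p7=1)
step 5: fire t2:  (p0=15, p1=1, p2=3, p3=2, p4=7, p5=2, p6=1, p7=1) → (p0=18, p1=1, p2=3, p3=2, p4=9, p5=2, p6=1, p7=1)
step 6: fire t2:  (p0=18, p1=1, p2=3, p3=2, p4=9, p5=2, p6=1, p7=1) → (p0=21, p1=1, p2=3, p3=2, p4=11, p5=2, p6=1, p7=1)

(p0=21, p1=1, p2=3, p3=2, p4=11, p5=2, p6=1, p7=1)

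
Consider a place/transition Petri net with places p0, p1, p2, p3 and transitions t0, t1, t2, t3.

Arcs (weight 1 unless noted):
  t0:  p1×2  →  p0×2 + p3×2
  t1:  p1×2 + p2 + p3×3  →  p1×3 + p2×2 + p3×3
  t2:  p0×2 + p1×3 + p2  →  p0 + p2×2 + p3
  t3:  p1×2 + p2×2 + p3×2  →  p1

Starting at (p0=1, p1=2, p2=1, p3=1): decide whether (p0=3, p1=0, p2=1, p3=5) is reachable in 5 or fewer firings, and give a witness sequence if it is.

depth 0: 1 marking
depth 1: 2 markings reached so far
depth 2: 2 markings reached so far
(frontier empty at depth 2; search complete)
target is not among the 2 markings reachable within 5 steps

NO — not reachable within 5 firings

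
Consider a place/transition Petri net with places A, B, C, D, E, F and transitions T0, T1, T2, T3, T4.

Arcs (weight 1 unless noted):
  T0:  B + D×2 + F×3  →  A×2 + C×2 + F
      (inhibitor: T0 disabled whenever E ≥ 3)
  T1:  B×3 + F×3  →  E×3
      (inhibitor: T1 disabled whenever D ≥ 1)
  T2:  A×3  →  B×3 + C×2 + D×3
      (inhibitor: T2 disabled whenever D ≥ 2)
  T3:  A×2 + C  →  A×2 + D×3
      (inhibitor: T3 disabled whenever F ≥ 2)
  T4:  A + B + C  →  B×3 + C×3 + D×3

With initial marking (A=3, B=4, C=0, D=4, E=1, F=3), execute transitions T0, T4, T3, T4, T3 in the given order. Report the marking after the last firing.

step 1: fire T0:  (A=3, B=4, C=0, D=4, E=1, F=3) → (A=5, B=3, C=2, D=2, E=1, F=1)
step 2: fire T4:  (A=5, B=3, C=2, D=2, E=1, F=1) → (A=4, B=5, C=4, D=5, E=1, F=1)
step 3: fire T3:  (A=4, B=5, C=4, D=5, E=1, F=1) → (A=4, B=5, C=3, D=8, E=1, F=1)
step 4: fire T4:  (A=4, B=5, C=3, D=8, E=1, F=1) → (A=3, B=7, C=5, D=11, E=1, F=1)
step 5: fire T3:  (A=3, B=7, C=5, D=11, E=1, F=1) → (A=3, B=7, C=4, D=14, E=1, F=1)

(A=3, B=7, C=4, D=14, E=1, F=1)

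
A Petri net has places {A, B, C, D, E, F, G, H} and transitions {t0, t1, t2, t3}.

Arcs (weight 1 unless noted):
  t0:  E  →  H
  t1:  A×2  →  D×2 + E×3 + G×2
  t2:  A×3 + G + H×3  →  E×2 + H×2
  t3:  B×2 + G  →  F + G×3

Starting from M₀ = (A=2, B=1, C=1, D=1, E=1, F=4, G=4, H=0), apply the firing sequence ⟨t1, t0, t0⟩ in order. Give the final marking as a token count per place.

step 1: fire t1:  (A=2, B=1, C=1, D=1, E=1, F=4, G=4, H=0) → (A=0, B=1, C=1, D=3, E=4, F=4, G=6, H=0)
step 2: fire t0:  (A=0, B=1, C=1, D=3, E=4, F=4, G=6, H=0) → (A=0, B=1, C=1, D=3, E=3, F=4, G=6, H=1)
step 3: fire t0:  (A=0, B=1, C=1, D=3, E=3, F=4, G=6, H=1) → (A=0, B=1, C=1, D=3, E=2, F=4, G=6, H=2)

(A=0, B=1, C=1, D=3, E=2, F=4, G=6, H=2)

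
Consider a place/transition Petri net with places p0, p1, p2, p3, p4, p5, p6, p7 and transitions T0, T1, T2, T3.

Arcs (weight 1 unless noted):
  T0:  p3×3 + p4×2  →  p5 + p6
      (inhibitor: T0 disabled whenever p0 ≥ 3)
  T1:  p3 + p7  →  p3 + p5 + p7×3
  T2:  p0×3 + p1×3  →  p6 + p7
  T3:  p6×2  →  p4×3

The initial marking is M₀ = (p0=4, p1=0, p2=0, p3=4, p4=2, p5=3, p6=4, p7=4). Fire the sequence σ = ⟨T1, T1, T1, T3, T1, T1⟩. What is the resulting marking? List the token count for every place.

step 1: fire T1:  (p0=4, p1=0, p2=0, p3=4, p4=2, p5=3, p6=4, p7=4) → (p0=4, p1=0, p2=0, p3=4, p4=2, p5=4, p6=4, p7=6)
step 2: fire T1:  (p0=4, p1=0, p2=0, p3=4, p4=2, p5=4, p6=4, p7=6) → (p0=4, p1=0, p2=0, p3=4, p4=2, p5=5, p6=4, p7=8)
step 3: fire T1:  (p0=4, p1=0, p2=0, p3=4, p4=2, p5=5, p6=4, p7=8) → (p0=4, p1=0, p2=0, p3=4, p4=2, p5=6, p6=4, p7=10)
step 4: fire T3:  (p0=4, p1=0, p2=0, p3=4, p4=2, p5=6, p6=4, p7=10) → (p0=4, p1=0, p2=0, p3=4, p4=5, p5=6, p6=2, p7=10)
step 5: fire T1:  (p0=4, p1=0, p2=0, p3=4, p4=5, p5=6, p6=2, p7=10) → (p0=4, p1=0, p2=0, p3=4, p4=5, p5=7, p6=2, p7=12)
step 6: fire T1:  (p0=4, p1=0, p2=0, p3=4, p4=5, p5=7, p6=2, p7=12) → (p0=4, p1=0, p2=0, p3=4, p4=5, p5=8, p6=2, p7=14)

(p0=4, p1=0, p2=0, p3=4, p4=5, p5=8, p6=2, p7=14)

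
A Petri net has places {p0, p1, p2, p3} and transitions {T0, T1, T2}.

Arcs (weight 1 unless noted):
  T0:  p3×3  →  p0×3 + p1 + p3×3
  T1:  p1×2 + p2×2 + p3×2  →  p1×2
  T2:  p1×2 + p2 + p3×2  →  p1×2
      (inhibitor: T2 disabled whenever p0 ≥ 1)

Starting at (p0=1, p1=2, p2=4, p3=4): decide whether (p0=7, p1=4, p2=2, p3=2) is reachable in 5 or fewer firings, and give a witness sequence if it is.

YES — reachable via ⟨T0, T0, T1⟩ (3 firings)

step 1: fire T0:  (p0=1, p1=2, p2=4, p3=4) → (p0=4, p1=3, p2=4, p3=4)
step 2: fire T0:  (p0=4, p1=3, p2=4, p3=4) → (p0=7, p1=4, p2=4, p3=4)
step 3: fire T1:  (p0=7, p1=4, p2=4, p3=4) → (p0=7, p1=4, p2=2, p3=2)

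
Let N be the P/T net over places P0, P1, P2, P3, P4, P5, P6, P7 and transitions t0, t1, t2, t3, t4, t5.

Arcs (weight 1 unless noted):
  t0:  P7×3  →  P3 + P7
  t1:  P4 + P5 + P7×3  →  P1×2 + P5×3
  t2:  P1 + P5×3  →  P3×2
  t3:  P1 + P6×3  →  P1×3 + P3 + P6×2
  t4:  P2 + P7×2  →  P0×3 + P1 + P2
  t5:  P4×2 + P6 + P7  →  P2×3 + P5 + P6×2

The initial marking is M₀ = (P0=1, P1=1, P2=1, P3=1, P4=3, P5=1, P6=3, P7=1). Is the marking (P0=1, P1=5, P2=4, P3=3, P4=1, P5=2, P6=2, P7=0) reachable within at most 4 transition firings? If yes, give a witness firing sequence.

step 1: fire t3:  (P0=1, P1=1, P2=1, P3=1, P4=3, P5=1, P6=3, P7=1) → (P0=1, P1=3, P2=1, P3=2, P4=3, P5=1, P6=2, P7=1)
step 2: fire t5:  (P0=1, P1=3, P2=1, P3=2, P4=3, P5=1, P6=2, P7=1) → (P0=1, P1=3, P2=4, P3=2, P4=1, P5=2, P6=3, P7=0)
step 3: fire t3:  (P0=1, P1=3, P2=4, P3=2, P4=1, P5=2, P6=3, P7=0) → (P0=1, P1=5, P2=4, P3=3, P4=1, P5=2, P6=2, P7=0)

YES — reachable via ⟨t3, t5, t3⟩ (3 firings)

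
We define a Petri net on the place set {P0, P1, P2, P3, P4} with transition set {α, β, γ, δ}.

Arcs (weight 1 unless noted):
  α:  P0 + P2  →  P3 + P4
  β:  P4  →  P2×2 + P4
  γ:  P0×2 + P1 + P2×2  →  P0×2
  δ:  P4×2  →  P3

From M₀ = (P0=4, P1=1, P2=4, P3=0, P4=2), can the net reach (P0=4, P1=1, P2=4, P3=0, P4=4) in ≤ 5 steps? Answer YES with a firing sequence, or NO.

NO — not reachable within 5 firings

depth 0: 1 marking
depth 1: 5 markings reached so far
depth 2: 13 markings reached so far
depth 3: 25 markings reached so far
depth 4: 41 markings reached so far
depth 5: 61 markings reached so far
target is not among the 61 markings reachable within 5 steps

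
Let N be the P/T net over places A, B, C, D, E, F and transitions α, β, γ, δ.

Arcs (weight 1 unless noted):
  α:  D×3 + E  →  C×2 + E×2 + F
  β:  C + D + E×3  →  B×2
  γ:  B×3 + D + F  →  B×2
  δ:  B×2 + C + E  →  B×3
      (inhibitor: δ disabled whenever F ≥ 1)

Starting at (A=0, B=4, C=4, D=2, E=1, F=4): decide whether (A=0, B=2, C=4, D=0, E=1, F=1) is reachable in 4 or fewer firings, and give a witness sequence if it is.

depth 0: 1 marking
depth 1: 2 markings reached so far
depth 2: 3 markings reached so far
depth 3: 3 markings reached so far
(frontier empty at depth 3; search complete)
target is not among the 3 markings reachable within 4 steps

NO — not reachable within 4 firings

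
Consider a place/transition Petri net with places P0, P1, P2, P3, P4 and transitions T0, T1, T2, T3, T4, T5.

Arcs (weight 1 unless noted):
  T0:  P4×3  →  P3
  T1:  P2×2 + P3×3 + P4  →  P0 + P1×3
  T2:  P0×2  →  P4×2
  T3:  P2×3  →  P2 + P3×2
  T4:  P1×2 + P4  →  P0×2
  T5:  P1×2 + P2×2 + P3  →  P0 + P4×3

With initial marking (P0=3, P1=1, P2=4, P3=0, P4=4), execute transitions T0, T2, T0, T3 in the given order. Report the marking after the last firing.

(P0=1, P1=1, P2=2, P3=4, P4=0)

step 1: fire T0:  (P0=3, P1=1, P2=4, P3=0, P4=4) → (P0=3, P1=1, P2=4, P3=1, P4=1)
step 2: fire T2:  (P0=3, P1=1, P2=4, P3=1, P4=1) → (P0=1, P1=1, P2=4, P3=1, P4=3)
step 3: fire T0:  (P0=1, P1=1, P2=4, P3=1, P4=3) → (P0=1, P1=1, P2=4, P3=2, P4=0)
step 4: fire T3:  (P0=1, P1=1, P2=4, P3=2, P4=0) → (P0=1, P1=1, P2=2, P3=4, P4=0)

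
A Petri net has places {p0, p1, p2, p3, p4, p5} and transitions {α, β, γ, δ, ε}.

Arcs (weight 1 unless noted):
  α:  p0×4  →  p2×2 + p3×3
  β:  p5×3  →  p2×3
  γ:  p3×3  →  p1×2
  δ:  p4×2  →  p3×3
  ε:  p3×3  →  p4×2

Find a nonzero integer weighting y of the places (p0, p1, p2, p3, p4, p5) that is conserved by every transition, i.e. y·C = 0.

y = (p0:3, p1:6, p2:0, p3:4, p4:6, p5:0)

Incidence matrix C (rows=places, cols=transitions):
        α    β    γ    δ    ε
   p0  -4    0    0    0    0
   p1   0    0    2    0    0
   p2   2    3    0    0    0
   p3   3    0   -3    3   -3
   p4   0    0    0   -2    2
   p5   0   -3    0    0    0

Candidate y = [3, 6, 0, 4, 6, 0]; check y·C column-wise:
  col α: 3·-4 + 6·0 + 0·2 + 4·3 + 6·0 = 0
  col β: 3·0 + 6·0 + 0·3 + 4·0 + 6·0 + 0·-3 = 0
  col γ: 3·0 + 6·2 + 4·-3 + 6·0 = 0
  col δ: 3·0 + 6·0 + 4·3 + 6·-2 = 0
  col ε: 3·0 + 6·0 + 4·-3 + 6·2 = 0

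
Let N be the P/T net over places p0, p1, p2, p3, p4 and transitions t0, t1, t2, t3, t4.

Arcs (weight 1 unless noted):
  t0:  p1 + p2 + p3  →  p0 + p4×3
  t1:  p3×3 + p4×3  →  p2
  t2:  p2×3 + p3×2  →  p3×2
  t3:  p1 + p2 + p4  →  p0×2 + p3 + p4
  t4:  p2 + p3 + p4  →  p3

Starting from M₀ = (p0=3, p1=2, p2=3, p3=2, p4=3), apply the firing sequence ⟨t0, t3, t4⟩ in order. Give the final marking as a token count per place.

(p0=6, p1=0, p2=0, p3=2, p4=5)

step 1: fire t0:  (p0=3, p1=2, p2=3, p3=2, p4=3) → (p0=4, p1=1, p2=2, p3=1, p4=6)
step 2: fire t3:  (p0=4, p1=1, p2=2, p3=1, p4=6) → (p0=6, p1=0, p2=1, p3=2, p4=6)
step 3: fire t4:  (p0=6, p1=0, p2=1, p3=2, p4=6) → (p0=6, p1=0, p2=0, p3=2, p4=5)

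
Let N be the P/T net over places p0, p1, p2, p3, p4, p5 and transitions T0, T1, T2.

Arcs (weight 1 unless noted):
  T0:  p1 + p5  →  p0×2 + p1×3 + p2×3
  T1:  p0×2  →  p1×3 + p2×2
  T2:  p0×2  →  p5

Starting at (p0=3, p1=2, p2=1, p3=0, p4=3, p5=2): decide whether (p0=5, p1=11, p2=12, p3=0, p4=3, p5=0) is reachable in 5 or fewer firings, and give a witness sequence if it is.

step 1: fire T0:  (p0=3, p1=2, p2=1, p3=0, p4=3, p5=2) → (p0=5, p1=4, p2=4, p3=0, p4=3, p5=1)
step 2: fire T0:  (p0=5, p1=4, p2=4, p3=0, p4=3, p5=1) → (p0=7, p1=6, p2=7, p3=0, p4=3, p5=0)
step 3: fire T1:  (p0=7, p1=6, p2=7, p3=0, p4=3, p5=0) → (p0=5, p1=9, p2=9, p3=0, p4=3, p5=0)
step 4: fire T2:  (p0=5, p1=9, p2=9, p3=0, p4=3, p5=0) → (p0=3, p1=9, p2=9, p3=0, p4=3, p5=1)
step 5: fire T0:  (p0=3, p1=9, p2=9, p3=0, p4=3, p5=1) → (p0=5, p1=11, p2=12, p3=0, p4=3, p5=0)

YES — reachable via ⟨T0, T0, T1, T2, T0⟩ (5 firings)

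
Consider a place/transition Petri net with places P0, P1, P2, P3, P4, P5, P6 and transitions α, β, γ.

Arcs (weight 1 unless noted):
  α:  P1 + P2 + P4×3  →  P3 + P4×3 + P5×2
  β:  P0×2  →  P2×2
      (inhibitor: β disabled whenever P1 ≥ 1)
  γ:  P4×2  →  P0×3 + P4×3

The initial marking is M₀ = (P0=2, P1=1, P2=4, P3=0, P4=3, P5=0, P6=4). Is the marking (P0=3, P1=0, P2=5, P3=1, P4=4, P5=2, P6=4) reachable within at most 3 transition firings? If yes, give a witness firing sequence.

YES — reachable via ⟨α, β, γ⟩ (3 firings)

step 1: fire α:  (P0=2, P1=1, P2=4, P3=0, P4=3, P5=0, P6=4) → (P0=2, P1=0, P2=3, P3=1, P4=3, P5=2, P6=4)
step 2: fire β:  (P0=2, P1=0, P2=3, P3=1, P4=3, P5=2, P6=4) → (P0=0, P1=0, P2=5, P3=1, P4=3, P5=2, P6=4)
step 3: fire γ:  (P0=0, P1=0, P2=5, P3=1, P4=3, P5=2, P6=4) → (P0=3, P1=0, P2=5, P3=1, P4=4, P5=2, P6=4)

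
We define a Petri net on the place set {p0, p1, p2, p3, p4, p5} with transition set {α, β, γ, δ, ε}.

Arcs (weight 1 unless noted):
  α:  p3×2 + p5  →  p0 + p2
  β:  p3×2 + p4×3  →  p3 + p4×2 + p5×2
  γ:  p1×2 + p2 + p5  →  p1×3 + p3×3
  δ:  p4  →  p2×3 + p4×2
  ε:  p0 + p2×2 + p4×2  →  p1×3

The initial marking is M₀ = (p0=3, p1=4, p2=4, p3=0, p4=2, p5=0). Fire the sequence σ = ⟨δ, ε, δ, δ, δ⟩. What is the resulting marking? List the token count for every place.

(p0=2, p1=7, p2=14, p3=0, p4=4, p5=0)

step 1: fire δ:  (p0=3, p1=4, p2=4, p3=0, p4=2, p5=0) → (p0=3, p1=4, p2=7, p3=0, p4=3, p5=0)
step 2: fire ε:  (p0=3, p1=4, p2=7, p3=0, p4=3, p5=0) → (p0=2, p1=7, p2=5, p3=0, p4=1, p5=0)
step 3: fire δ:  (p0=2, p1=7, p2=5, p3=0, p4=1, p5=0) → (p0=2, p1=7, p2=8, p3=0, p4=2, p5=0)
step 4: fire δ:  (p0=2, p1=7, p2=8, p3=0, p4=2, p5=0) → (p0=2, p1=7, p2=11, p3=0, p4=3, p5=0)
step 5: fire δ:  (p0=2, p1=7, p2=11, p3=0, p4=3, p5=0) → (p0=2, p1=7, p2=14, p3=0, p4=4, p5=0)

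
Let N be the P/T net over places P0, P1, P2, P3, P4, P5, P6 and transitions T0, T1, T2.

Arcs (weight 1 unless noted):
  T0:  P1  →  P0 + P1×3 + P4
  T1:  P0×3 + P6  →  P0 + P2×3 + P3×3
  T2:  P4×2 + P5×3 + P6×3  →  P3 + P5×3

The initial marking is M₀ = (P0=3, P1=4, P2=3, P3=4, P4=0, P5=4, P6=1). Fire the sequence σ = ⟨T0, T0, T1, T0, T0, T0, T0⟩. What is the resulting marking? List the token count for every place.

step 1: fire T0:  (P0=3, P1=4, P2=3, P3=4, P4=0, P5=4, P6=1) → (P0=4, P1=6, P2=3, P3=4, P4=1, P5=4, P6=1)
step 2: fire T0:  (P0=4, P1=6, P2=3, P3=4, P4=1, P5=4, P6=1) → (P0=5, P1=8, P2=3, P3=4, P4=2, P5=4, P6=1)
step 3: fire T1:  (P0=5, P1=8, P2=3, P3=4, P4=2, P5=4, P6=1) → (P0=3, P1=8, P2=6, P3=7, P4=2, P5=4, P6=0)
step 4: fire T0:  (P0=3, P1=8, P2=6, P3=7, P4=2, P5=4, P6=0) → (P0=4, P1=10, P2=6, P3=7, P4=3, P5=4, P6=0)
step 5: fire T0:  (P0=4, P1=10, P2=6, P3=7, P4=3, P5=4, P6=0) → (P0=5, P1=12, P2=6, P3=7, P4=4, P5=4, P6=0)
step 6: fire T0:  (P0=5, P1=12, P2=6, P3=7, P4=4, P5=4, P6=0) → (P0=6, P1=14, P2=6, P3=7, P4=5, P5=4, P6=0)
step 7: fire T0:  (P0=6, P1=14, P2=6, P3=7, P4=5, P5=4, P6=0) → (P0=7, P1=16, P2=6, P3=7, P4=6, P5=4, P6=0)

(P0=7, P1=16, P2=6, P3=7, P4=6, P5=4, P6=0)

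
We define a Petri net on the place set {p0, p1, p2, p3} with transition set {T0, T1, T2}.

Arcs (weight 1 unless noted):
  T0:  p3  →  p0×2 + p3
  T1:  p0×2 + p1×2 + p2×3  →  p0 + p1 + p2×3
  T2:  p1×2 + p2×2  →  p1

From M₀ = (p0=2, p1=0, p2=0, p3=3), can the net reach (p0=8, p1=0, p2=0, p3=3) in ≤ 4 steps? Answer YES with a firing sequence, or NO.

step 1: fire T0:  (p0=2, p1=0, p2=0, p3=3) → (p0=4, p1=0, p2=0, p3=3)
step 2: fire T0:  (p0=4, p1=0, p2=0, p3=3) → (p0=6, p1=0, p2=0, p3=3)
step 3: fire T0:  (p0=6, p1=0, p2=0, p3=3) → (p0=8, p1=0, p2=0, p3=3)

YES — reachable via ⟨T0, T0, T0⟩ (3 firings)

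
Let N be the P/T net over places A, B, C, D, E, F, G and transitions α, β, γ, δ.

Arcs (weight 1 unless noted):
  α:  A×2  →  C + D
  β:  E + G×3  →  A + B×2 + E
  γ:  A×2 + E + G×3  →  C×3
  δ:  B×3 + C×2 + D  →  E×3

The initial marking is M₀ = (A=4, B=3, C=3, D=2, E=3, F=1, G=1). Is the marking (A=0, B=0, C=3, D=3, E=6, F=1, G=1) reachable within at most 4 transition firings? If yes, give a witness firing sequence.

step 1: fire α:  (A=4, B=3, C=3, D=2, E=3, F=1, G=1) → (A=2, B=3, C=4, D=3, E=3, F=1, G=1)
step 2: fire α:  (A=2, B=3, C=4, D=3, E=3, F=1, G=1) → (A=0, B=3, C=5, D=4, E=3, F=1, G=1)
step 3: fire δ:  (A=0, B=3, C=5, D=4, E=3, F=1, G=1) → (A=0, B=0, C=3, D=3, E=6, F=1, G=1)

YES — reachable via ⟨α, α, δ⟩ (3 firings)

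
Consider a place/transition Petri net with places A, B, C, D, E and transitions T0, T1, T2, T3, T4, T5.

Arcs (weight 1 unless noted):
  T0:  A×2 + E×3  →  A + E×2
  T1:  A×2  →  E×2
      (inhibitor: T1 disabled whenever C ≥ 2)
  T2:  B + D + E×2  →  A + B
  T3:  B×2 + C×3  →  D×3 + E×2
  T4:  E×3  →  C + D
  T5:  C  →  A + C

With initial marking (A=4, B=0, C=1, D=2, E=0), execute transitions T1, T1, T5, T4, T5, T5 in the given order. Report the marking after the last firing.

step 1: fire T1:  (A=4, B=0, C=1, D=2, E=0) → (A=2, B=0, C=1, D=2, E=2)
step 2: fire T1:  (A=2, B=0, C=1, D=2, E=2) → (A=0, B=0, C=1, D=2, E=4)
step 3: fire T5:  (A=0, B=0, C=1, D=2, E=4) → (A=1, B=0, C=1, D=2, E=4)
step 4: fire T4:  (A=1, B=0, C=1, D=2, E=4) → (A=1, B=0, C=2, D=3, E=1)
step 5: fire T5:  (A=1, B=0, C=2, D=3, E=1) → (A=2, B=0, C=2, D=3, E=1)
step 6: fire T5:  (A=2, B=0, C=2, D=3, E=1) → (A=3, B=0, C=2, D=3, E=1)

(A=3, B=0, C=2, D=3, E=1)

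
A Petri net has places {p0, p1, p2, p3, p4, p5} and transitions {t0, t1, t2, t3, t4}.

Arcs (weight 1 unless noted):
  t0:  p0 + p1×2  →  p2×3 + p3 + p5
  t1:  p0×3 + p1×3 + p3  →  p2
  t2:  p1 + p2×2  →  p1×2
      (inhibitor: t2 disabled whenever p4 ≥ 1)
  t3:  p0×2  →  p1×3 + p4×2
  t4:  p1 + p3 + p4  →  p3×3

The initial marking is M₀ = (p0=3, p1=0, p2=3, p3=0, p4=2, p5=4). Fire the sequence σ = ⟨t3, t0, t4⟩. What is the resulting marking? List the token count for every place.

(p0=0, p1=0, p2=6, p3=3, p4=3, p5=5)

step 1: fire t3:  (p0=3, p1=0, p2=3, p3=0, p4=2, p5=4) → (p0=1, p1=3, p2=3, p3=0, p4=4, p5=4)
step 2: fire t0:  (p0=1, p1=3, p2=3, p3=0, p4=4, p5=4) → (p0=0, p1=1, p2=6, p3=1, p4=4, p5=5)
step 3: fire t4:  (p0=0, p1=1, p2=6, p3=1, p4=4, p5=5) → (p0=0, p1=0, p2=6, p3=3, p4=3, p5=5)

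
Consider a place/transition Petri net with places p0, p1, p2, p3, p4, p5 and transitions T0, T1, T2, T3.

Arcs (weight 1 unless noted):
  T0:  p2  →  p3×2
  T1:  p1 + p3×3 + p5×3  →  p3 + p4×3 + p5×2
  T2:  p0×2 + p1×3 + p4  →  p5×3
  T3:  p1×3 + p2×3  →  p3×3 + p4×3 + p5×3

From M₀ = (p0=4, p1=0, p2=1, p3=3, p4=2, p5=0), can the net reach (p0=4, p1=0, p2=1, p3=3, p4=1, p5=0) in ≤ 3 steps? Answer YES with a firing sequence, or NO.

depth 0: 1 marking
depth 1: 2 markings reached so far
depth 2: 2 markings reached so far
(frontier empty at depth 2; search complete)
target is not among the 2 markings reachable within 3 steps

NO — not reachable within 3 firings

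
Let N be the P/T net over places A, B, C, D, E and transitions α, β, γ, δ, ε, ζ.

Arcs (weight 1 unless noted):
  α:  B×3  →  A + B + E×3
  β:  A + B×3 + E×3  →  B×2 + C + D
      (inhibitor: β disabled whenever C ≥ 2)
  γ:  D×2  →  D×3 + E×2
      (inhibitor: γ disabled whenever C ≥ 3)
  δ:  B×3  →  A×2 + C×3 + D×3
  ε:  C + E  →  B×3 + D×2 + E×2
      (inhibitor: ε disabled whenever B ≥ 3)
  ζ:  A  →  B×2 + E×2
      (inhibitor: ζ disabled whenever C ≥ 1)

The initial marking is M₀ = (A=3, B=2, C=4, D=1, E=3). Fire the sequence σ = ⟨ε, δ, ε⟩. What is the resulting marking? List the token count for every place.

(A=5, B=5, C=5, D=8, E=5)

step 1: fire ε:  (A=3, B=2, C=4, D=1, E=3) → (A=3, B=5, C=3, D=3, E=4)
step 2: fire δ:  (A=3, B=5, C=3, D=3, E=4) → (A=5, B=2, C=6, D=6, E=4)
step 3: fire ε:  (A=5, B=2, C=6, D=6, E=4) → (A=5, B=5, C=5, D=8, E=5)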